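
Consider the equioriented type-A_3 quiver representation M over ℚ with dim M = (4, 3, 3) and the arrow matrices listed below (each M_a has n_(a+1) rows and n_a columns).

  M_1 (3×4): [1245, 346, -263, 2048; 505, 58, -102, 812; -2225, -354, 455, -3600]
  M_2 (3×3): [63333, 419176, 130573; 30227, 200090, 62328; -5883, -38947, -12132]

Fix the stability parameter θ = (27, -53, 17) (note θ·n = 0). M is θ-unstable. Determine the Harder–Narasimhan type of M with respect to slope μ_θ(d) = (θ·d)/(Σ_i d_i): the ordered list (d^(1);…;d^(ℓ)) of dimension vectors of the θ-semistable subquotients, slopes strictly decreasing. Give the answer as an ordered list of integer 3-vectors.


Barcode: M ≅ I[1,1]^2, I[1,3]^2, I[2,3]. HN layers by μ_θ (4 steps, strictly decreasing):
  μ^(1)=27; μ^(2)=17; μ^(3)=-13; μ^(4)=-53

((2, 0, 0); (0, 0, 3); (2, 2, 0); (0, 1, 0))


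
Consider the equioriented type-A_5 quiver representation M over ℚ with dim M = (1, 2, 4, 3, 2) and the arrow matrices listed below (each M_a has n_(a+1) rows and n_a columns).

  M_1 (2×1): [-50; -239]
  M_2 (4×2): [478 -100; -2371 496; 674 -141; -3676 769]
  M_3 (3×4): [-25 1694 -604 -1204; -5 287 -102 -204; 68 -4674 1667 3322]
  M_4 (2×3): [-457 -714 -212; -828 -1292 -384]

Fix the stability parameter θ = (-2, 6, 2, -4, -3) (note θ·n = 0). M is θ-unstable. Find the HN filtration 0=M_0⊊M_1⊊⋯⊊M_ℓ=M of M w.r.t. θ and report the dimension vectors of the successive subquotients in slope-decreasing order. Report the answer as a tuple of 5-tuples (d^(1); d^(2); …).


Interval decomposition of M: I[1,4], I[2,5], I[3,3], I[3,5].
HN type (ℓ=5): μ^(1)=2; μ^(2)=4/3; μ^(3)=1/4; μ^(4)=-5/3; μ^(5)=-2

((0, 0, 1, 0, 0); (0, 1, 1, 1, 0); (0, 1, 1, 1, 1); (0, 0, 1, 1, 1); (1, 0, 0, 0, 0))


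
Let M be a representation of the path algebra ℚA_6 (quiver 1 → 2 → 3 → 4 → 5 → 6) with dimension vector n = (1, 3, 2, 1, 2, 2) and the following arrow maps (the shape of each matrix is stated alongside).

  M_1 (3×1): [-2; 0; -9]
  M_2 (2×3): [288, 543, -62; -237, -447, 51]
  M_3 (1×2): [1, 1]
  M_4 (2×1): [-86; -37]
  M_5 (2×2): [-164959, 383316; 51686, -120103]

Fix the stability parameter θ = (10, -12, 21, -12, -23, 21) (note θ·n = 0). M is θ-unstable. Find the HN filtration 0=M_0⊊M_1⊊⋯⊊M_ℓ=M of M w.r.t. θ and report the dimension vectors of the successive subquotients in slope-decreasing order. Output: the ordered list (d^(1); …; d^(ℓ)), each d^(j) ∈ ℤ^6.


Interval decomposition of M: I[1,6], I[2,2], I[2,3], I[5,6].
HN type (ℓ=4): μ^(1)=21; μ^(2)=-16/5; μ^(3)=-12; μ^(4)=-23

((0, 0, 1, 0, 0, 2); (1, 1, 1, 1, 1, 0); (0, 2, 0, 0, 0, 0); (0, 0, 0, 0, 1, 0))


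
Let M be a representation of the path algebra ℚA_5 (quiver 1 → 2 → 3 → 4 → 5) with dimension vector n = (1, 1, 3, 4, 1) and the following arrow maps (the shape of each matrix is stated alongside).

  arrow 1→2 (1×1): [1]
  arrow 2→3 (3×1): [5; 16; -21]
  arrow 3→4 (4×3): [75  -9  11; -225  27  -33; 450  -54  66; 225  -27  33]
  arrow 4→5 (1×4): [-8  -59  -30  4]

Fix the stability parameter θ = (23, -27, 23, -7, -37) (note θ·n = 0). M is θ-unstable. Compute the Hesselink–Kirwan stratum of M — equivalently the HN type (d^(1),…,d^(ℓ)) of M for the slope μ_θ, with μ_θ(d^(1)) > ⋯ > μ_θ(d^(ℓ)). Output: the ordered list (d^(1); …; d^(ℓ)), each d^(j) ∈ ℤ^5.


Interval decomposition of M: I[1,3], I[3,3], I[3,5], I[4,4]^3.
HN type (ℓ=3): μ^(1)=23; μ^(2)=-2; μ^(3)=-7

((0, 0, 2, 0, 0); (1, 1, 0, 0, 0); (0, 0, 1, 4, 1))


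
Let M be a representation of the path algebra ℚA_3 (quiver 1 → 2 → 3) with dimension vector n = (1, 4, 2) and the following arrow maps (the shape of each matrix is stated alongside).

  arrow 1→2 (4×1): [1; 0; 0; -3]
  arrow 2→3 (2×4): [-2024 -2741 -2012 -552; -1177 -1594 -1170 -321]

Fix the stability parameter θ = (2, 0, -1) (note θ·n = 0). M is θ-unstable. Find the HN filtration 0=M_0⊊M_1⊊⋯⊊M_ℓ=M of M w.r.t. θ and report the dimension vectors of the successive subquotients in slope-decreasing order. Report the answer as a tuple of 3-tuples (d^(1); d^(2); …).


Interval decomposition of M: I[1,3], I[2,2]^2, I[2,3].
HN type (ℓ=3): μ^(1)=1/3; μ^(2)=0; μ^(3)=-1/2

((1, 1, 1); (0, 2, 0); (0, 1, 1))


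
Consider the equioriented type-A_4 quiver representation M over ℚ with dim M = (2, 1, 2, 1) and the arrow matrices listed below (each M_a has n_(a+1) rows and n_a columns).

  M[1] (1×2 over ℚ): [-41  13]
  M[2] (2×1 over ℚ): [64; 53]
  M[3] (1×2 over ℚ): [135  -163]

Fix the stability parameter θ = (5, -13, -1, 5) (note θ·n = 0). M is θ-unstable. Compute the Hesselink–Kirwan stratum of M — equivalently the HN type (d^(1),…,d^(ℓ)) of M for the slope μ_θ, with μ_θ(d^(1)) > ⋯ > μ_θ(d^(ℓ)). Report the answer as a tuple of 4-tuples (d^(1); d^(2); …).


Via rank(M_{q-1}∘⋯∘M_p): M ≅ I[1,1], I[1,4], I[3,3].
μ_θ-semistable layers: μ^(1)=5; μ^(2)=-1; μ^(3)=-4

((1, 0, 0, 1); (0, 0, 2, 0); (1, 1, 0, 0))


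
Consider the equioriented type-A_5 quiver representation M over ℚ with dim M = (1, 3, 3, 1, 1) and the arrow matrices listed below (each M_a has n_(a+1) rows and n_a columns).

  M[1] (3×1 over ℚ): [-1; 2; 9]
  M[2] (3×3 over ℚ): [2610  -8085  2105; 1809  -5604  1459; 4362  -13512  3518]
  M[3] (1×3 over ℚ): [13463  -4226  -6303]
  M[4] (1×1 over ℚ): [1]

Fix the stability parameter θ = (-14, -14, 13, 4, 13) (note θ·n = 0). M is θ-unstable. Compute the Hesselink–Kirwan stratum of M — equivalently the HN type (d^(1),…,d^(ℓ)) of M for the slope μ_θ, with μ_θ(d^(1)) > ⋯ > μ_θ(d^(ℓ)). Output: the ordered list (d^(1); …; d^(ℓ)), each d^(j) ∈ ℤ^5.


Barcode: M ≅ I[1,5], I[2,2], I[2,3], I[3,3]. HN layers by μ_θ (3 steps, strictly decreasing):
  μ^(1)=13; μ^(2)=17/2; μ^(3)=-14

((0, 0, 2, 0, 1); (0, 0, 1, 1, 0); (1, 3, 0, 0, 0))


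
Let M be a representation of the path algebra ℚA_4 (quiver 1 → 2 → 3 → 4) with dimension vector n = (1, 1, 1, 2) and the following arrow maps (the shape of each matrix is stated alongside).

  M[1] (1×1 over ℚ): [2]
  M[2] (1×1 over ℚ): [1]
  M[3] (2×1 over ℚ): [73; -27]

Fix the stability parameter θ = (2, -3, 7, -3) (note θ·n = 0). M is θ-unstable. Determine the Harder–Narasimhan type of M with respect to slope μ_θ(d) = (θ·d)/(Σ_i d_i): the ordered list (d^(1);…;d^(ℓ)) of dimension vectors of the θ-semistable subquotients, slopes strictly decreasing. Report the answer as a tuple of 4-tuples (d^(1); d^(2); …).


Barcode: M ≅ I[1,4], I[4,4]. HN layers by μ_θ (3 steps, strictly decreasing):
  μ^(1)=2; μ^(2)=-1/2; μ^(3)=-3

((0, 0, 1, 1); (1, 1, 0, 0); (0, 0, 0, 1))


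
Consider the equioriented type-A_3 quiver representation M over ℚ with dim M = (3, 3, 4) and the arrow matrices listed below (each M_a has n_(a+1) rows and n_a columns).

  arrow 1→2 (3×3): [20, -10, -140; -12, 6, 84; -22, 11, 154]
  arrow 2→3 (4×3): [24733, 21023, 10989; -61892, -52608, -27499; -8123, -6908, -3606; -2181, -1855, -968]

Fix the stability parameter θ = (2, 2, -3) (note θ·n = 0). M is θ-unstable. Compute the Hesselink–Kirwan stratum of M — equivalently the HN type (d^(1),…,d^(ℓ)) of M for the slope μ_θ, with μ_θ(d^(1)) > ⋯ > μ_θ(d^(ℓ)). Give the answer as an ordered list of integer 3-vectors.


Interval decomposition of M: I[1,1]^2, I[1,3], I[2,3]^2, I[3,3].
HN type (ℓ=4): μ^(1)=2; μ^(2)=1/3; μ^(3)=-1/2; μ^(4)=-3

((2, 0, 0); (1, 1, 1); (0, 2, 2); (0, 0, 1))


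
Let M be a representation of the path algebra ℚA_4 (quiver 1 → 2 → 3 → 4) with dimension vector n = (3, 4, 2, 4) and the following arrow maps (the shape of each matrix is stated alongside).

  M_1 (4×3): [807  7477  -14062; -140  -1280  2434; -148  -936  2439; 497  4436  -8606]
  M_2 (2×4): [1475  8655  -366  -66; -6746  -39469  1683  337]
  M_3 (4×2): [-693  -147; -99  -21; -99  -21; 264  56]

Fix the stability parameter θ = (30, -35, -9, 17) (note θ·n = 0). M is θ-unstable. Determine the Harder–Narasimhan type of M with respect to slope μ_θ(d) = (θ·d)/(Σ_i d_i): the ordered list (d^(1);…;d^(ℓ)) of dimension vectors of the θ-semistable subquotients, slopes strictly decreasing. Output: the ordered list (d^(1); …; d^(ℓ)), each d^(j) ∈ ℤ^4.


Via rank(M_{q-1}∘⋯∘M_p): M ≅ I[1,2], I[1,3], I[1,4], I[2,2], I[4,4]^3.
μ_θ-semistable layers: μ^(1)=17; μ^(2)=-5/2; μ^(3)=-14/3; μ^(4)=-35

((0, 0, 0, 4); (1, 1, 0, 0); (2, 2, 2, 0); (0, 1, 0, 0))


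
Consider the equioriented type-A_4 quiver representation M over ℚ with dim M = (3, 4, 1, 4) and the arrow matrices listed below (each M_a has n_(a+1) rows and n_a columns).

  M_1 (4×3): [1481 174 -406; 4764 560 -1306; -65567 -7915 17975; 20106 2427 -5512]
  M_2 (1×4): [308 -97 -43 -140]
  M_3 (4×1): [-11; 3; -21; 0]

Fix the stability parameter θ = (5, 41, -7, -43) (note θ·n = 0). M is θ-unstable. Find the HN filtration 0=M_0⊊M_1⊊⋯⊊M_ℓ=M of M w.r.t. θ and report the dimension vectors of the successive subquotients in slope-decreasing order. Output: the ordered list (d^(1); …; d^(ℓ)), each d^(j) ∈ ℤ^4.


Interval decomposition of M: I[1,2]^2, I[1,4], I[2,2], I[4,4]^3.
HN type (ℓ=4): μ^(1)=41; μ^(2)=5; μ^(3)=-1; μ^(4)=-43

((0, 3, 0, 0); (2, 0, 0, 0); (1, 1, 1, 1); (0, 0, 0, 3))


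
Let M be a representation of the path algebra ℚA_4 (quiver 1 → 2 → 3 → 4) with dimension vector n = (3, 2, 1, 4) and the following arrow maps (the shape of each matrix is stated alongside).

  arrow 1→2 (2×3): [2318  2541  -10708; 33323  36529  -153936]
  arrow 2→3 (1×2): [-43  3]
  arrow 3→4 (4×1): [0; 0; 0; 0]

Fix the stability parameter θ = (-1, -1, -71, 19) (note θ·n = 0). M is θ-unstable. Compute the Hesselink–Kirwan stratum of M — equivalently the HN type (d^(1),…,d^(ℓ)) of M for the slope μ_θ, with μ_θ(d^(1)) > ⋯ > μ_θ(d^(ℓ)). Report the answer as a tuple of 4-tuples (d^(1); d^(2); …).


Interval decomposition of M: I[1,1], I[1,2], I[1,3], I[4,4]^4.
HN type (ℓ=3): μ^(1)=19; μ^(2)=-1; μ^(3)=-73/3

((0, 0, 0, 4); (2, 1, 0, 0); (1, 1, 1, 0))


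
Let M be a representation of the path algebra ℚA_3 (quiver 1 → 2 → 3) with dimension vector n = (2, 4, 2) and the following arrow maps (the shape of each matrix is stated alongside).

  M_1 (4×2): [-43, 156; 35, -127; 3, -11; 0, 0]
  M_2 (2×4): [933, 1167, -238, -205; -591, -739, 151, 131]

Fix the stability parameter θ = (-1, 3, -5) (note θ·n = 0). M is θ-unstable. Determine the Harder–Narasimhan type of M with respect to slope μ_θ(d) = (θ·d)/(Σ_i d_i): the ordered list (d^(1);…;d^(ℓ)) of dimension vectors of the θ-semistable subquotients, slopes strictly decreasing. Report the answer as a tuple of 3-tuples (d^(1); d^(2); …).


Interval decomposition of M: I[1,3]^2, I[2,2]^2.
HN type (ℓ=2): μ^(1)=3; μ^(2)=-1

((0, 2, 0); (2, 2, 2))


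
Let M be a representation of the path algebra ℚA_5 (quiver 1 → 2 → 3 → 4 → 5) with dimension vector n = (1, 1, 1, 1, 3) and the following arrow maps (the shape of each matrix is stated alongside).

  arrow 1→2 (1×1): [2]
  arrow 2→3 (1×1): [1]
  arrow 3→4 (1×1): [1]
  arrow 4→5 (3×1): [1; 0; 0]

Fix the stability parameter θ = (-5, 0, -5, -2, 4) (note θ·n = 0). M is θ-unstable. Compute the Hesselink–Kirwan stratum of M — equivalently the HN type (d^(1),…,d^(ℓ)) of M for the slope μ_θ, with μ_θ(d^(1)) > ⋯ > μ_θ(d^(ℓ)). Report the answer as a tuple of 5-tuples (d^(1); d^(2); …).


Via rank(M_{q-1}∘⋯∘M_p): M ≅ I[1,5], I[5,5]^2.
μ_θ-semistable layers: μ^(1)=4; μ^(2)=-2; μ^(3)=-5/2; μ^(4)=-5

((0, 0, 0, 0, 3); (0, 0, 0, 1, 0); (0, 1, 1, 0, 0); (1, 0, 0, 0, 0))


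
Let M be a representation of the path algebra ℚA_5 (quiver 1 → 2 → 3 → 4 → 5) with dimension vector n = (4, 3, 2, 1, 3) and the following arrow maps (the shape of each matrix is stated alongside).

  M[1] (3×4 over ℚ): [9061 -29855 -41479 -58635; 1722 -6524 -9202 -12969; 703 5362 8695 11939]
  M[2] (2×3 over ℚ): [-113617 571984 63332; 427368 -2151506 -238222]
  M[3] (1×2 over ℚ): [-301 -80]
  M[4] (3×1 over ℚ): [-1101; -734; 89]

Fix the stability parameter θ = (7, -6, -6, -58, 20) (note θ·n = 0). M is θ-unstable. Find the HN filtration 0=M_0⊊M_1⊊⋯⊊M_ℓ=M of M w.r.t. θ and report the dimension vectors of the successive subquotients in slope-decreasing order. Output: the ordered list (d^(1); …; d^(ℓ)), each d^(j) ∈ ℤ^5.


Barcode: M ≅ I[1,1], I[1,2], I[1,3], I[1,5], I[5,5]^2. HN layers by μ_θ (5 steps, strictly decreasing):
  μ^(1)=20; μ^(2)=7; μ^(3)=1/2; μ^(4)=-5/3; μ^(5)=-63/4

((0, 0, 0, 0, 3); (1, 0, 0, 0, 0); (1, 1, 0, 0, 0); (1, 1, 1, 0, 0); (1, 1, 1, 1, 0))


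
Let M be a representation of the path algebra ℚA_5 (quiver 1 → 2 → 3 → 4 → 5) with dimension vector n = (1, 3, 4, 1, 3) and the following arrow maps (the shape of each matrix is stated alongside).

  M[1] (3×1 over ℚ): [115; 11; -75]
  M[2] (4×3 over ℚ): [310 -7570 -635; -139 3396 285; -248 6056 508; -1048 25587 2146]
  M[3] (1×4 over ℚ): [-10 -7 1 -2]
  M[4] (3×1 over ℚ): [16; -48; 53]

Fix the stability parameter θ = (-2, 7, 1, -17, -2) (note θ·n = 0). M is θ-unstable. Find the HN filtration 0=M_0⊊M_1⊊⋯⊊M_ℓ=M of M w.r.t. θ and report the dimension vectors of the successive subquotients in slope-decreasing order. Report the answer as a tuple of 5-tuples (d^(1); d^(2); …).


Via rank(M_{q-1}∘⋯∘M_p): M ≅ I[1,3], I[2,3], I[2,5], I[3,3], I[5,5]^2.
μ_θ-semistable layers: μ^(1)=4; μ^(2)=1; μ^(3)=-2; μ^(4)=-3

((0, 2, 2, 0, 0); (0, 0, 1, 0, 0); (1, 0, 0, 0, 3); (0, 1, 1, 1, 0))


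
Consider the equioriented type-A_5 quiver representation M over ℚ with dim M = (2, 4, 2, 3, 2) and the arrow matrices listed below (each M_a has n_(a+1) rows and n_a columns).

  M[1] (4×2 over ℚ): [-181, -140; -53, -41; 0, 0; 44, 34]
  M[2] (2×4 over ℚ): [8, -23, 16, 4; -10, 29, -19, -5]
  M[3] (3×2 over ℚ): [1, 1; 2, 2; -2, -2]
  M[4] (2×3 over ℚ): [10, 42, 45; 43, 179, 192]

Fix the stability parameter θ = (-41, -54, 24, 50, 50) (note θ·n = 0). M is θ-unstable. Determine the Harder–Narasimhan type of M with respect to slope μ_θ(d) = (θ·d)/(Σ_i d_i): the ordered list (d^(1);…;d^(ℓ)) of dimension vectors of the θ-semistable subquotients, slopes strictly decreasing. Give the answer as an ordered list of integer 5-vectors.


Barcode: M ≅ I[1,2], I[1,3], I[2,2], I[2,5], I[4,4], I[4,5]. HN layers by μ_θ (4 steps, strictly decreasing):
  μ^(1)=50; μ^(2)=24; μ^(3)=-95/2; μ^(4)=-54

((0, 0, 0, 3, 2); (0, 0, 2, 0, 0); (2, 2, 0, 0, 0); (0, 2, 0, 0, 0))


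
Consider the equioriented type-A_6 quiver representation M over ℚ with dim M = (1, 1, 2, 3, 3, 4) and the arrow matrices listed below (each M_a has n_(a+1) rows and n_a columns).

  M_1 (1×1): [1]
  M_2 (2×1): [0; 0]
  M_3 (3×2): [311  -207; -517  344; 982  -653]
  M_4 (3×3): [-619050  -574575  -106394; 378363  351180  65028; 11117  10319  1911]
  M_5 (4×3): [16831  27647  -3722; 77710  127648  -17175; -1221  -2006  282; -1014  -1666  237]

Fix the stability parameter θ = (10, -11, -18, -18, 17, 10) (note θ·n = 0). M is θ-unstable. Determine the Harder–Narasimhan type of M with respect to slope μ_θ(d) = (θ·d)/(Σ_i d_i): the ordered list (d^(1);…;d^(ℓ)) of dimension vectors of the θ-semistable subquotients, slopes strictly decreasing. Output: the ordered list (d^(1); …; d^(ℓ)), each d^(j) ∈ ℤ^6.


Via rank(M_{q-1}∘⋯∘M_p): M ≅ I[1,2], I[3,6]^2, I[4,6], I[6,6].
μ_θ-semistable layers: μ^(1)=27/2; μ^(2)=10; μ^(3)=-1/2; μ^(4)=-18

((0, 0, 0, 0, 3, 3); (0, 0, 0, 0, 0, 1); (1, 1, 0, 0, 0, 0); (0, 0, 2, 3, 0, 0))


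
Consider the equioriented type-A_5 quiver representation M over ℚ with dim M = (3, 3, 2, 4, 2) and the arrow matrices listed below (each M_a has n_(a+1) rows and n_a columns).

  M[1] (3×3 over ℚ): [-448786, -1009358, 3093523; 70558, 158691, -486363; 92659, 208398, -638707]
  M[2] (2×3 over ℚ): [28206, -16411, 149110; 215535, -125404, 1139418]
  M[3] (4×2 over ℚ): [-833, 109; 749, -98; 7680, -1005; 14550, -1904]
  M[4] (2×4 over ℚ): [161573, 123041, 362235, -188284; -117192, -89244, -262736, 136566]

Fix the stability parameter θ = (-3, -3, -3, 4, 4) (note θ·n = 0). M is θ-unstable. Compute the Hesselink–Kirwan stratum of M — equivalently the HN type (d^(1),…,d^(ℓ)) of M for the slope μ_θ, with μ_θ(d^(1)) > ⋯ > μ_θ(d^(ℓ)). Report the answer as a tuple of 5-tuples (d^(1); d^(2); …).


Barcode: M ≅ I[1,2], I[1,4]^2, I[4,5]^2. HN layers by μ_θ (2 steps, strictly decreasing):
  μ^(1)=4; μ^(2)=-3

((0, 0, 0, 4, 2); (3, 3, 2, 0, 0))


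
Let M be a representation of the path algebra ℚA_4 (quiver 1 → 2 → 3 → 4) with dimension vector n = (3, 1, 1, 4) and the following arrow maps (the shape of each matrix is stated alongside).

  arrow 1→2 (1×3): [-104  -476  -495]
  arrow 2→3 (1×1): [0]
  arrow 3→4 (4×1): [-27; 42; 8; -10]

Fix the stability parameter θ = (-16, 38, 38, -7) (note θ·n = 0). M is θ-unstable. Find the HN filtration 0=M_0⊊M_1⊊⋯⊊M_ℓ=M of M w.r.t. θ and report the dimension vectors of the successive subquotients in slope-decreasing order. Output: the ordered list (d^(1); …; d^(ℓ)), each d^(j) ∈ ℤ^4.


Via rank(M_{q-1}∘⋯∘M_p): M ≅ I[1,1]^2, I[1,2], I[3,4], I[4,4]^3.
μ_θ-semistable layers: μ^(1)=38; μ^(2)=31/2; μ^(3)=-7; μ^(4)=-16

((0, 1, 0, 0); (0, 0, 1, 1); (0, 0, 0, 3); (3, 0, 0, 0))


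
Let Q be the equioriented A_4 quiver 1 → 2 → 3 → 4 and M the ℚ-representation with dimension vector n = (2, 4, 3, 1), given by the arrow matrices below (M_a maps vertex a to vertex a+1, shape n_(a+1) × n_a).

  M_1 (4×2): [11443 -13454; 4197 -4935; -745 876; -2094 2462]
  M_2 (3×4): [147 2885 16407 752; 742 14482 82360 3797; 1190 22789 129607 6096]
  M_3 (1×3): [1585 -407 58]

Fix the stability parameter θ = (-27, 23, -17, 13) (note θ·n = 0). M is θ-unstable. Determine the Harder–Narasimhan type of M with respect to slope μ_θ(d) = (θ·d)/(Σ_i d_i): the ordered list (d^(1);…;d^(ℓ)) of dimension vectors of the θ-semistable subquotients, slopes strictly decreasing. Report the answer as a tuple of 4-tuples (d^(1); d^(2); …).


Barcode: M ≅ I[1,3], I[1,4], I[2,2], I[2,3]. HN layers by μ_θ (4 steps, strictly decreasing):
  μ^(1)=23; μ^(2)=13; μ^(3)=3; μ^(4)=-27

((0, 1, 0, 0); (0, 0, 0, 1); (0, 3, 3, 0); (2, 0, 0, 0))


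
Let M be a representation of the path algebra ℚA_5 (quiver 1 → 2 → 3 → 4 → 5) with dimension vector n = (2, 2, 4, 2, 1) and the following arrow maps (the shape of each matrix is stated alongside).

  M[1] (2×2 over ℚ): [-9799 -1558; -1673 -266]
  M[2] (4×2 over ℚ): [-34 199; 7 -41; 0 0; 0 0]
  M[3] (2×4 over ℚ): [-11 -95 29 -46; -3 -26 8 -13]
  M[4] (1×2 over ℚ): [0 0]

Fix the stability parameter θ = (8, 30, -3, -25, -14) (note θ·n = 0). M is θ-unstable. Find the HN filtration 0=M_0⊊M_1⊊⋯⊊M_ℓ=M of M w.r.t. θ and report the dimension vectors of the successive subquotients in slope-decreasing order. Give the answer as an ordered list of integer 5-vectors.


Barcode: M ≅ I[1,1], I[1,4], I[2,4], I[3,3]^2, I[5,5]. HN layers by μ_θ (5 steps, strictly decreasing):
  μ^(1)=8; μ^(2)=5/2; μ^(3)=2/3; μ^(4)=-3; μ^(5)=-14

((1, 0, 0, 0, 0); (1, 1, 1, 1, 0); (0, 1, 1, 1, 0); (0, 0, 2, 0, 0); (0, 0, 0, 0, 1))


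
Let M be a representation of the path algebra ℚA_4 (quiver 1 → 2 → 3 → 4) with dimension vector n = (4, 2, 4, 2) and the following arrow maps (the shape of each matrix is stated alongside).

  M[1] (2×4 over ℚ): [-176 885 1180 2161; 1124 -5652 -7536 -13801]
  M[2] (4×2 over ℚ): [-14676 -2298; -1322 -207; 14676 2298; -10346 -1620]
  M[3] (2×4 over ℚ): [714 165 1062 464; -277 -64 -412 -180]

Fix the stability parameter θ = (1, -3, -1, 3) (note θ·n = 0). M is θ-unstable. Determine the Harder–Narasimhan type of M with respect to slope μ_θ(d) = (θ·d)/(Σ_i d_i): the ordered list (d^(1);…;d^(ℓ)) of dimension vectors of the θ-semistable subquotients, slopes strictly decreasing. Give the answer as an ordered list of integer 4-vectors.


Barcode: M ≅ I[1,1]^2, I[1,3], I[1,4], I[3,3], I[3,4]. HN layers by μ_θ (3 steps, strictly decreasing):
  μ^(1)=3; μ^(2)=1; μ^(3)=-1

((0, 0, 0, 2); (2, 0, 0, 0); (2, 2, 4, 0))


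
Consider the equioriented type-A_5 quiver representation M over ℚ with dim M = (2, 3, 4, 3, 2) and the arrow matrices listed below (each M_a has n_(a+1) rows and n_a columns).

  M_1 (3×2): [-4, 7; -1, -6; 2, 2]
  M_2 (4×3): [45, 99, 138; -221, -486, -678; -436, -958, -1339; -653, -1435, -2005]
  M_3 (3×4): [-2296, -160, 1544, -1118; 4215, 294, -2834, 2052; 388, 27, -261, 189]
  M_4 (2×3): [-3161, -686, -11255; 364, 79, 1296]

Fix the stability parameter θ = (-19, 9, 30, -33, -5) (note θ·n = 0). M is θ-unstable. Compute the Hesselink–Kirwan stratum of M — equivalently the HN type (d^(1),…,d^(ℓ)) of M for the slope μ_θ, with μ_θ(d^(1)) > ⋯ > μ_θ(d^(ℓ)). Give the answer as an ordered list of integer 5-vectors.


Via rank(M_{q-1}∘⋯∘M_p): M ≅ I[1,5]^2, I[2,4], I[3,3].
μ_θ-semistable layers: μ^(1)=30; μ^(2)=2; μ^(3)=1/4; μ^(4)=-19

((0, 0, 1, 0, 0); (0, 1, 1, 1, 0); (0, 2, 2, 2, 2); (2, 0, 0, 0, 0))


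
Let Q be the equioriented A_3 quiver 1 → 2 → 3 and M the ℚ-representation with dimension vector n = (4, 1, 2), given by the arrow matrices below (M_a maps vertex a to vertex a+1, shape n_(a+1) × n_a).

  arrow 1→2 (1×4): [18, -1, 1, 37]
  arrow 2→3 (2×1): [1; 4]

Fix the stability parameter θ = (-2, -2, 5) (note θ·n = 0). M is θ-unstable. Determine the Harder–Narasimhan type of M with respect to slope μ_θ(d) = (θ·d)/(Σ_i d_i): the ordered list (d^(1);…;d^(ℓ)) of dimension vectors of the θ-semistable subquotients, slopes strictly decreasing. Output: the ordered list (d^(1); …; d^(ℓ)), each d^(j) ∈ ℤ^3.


Via rank(M_{q-1}∘⋯∘M_p): M ≅ I[1,1]^3, I[1,3], I[3,3].
μ_θ-semistable layers: μ^(1)=5; μ^(2)=-2

((0, 0, 2); (4, 1, 0))


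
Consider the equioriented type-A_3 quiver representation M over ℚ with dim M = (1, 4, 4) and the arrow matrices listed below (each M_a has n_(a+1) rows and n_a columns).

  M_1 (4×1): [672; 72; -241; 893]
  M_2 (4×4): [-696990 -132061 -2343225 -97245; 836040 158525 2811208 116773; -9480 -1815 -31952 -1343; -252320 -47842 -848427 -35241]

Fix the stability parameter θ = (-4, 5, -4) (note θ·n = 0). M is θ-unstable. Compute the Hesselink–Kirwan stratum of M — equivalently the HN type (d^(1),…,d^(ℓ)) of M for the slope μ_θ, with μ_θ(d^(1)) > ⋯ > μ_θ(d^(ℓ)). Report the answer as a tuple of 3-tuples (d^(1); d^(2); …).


Via rank(M_{q-1}∘⋯∘M_p): M ≅ I[1,3], I[2,2], I[2,3]^2, I[3,3].
μ_θ-semistable layers: μ^(1)=5; μ^(2)=1/2; μ^(3)=-4

((0, 1, 0); (0, 3, 3); (1, 0, 1))


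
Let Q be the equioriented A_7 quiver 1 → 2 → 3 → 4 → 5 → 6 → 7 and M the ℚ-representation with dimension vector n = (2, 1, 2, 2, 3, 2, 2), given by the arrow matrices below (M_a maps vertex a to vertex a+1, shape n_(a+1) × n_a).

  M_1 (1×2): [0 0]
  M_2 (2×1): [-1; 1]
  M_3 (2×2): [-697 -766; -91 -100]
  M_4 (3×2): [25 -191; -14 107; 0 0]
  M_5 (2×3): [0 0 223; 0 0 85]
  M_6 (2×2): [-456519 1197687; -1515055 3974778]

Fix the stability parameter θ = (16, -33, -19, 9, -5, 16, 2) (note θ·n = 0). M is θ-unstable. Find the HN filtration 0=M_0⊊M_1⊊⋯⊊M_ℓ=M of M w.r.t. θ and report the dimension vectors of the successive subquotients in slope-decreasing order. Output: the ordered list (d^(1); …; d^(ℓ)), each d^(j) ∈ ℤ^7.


Interval decomposition of M: I[1,1]^2, I[2,5], I[3,5], I[5,7], I[6,7].
HN type (ℓ=6): μ^(1)=16; μ^(2)=9; μ^(3)=2; μ^(4)=-5; μ^(5)=-19; μ^(6)=-33

((2, 0, 0, 0, 0, 0, 0); (0, 0, 0, 0, 0, 2, 2); (0, 0, 0, 2, 2, 0, 0); (0, 0, 0, 0, 1, 0, 0); (0, 0, 2, 0, 0, 0, 0); (0, 1, 0, 0, 0, 0, 0))


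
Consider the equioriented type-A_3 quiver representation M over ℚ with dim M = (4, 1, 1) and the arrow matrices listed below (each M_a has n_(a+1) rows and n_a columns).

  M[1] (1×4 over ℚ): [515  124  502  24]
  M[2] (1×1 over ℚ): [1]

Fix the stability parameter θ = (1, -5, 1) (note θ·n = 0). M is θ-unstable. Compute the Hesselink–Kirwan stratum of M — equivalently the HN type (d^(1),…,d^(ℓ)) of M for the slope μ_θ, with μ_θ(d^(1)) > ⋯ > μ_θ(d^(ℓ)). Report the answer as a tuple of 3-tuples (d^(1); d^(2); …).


Barcode: M ≅ I[1,1]^3, I[1,3]. HN layers by μ_θ (2 steps, strictly decreasing):
  μ^(1)=1; μ^(2)=-2

((3, 0, 1); (1, 1, 0))


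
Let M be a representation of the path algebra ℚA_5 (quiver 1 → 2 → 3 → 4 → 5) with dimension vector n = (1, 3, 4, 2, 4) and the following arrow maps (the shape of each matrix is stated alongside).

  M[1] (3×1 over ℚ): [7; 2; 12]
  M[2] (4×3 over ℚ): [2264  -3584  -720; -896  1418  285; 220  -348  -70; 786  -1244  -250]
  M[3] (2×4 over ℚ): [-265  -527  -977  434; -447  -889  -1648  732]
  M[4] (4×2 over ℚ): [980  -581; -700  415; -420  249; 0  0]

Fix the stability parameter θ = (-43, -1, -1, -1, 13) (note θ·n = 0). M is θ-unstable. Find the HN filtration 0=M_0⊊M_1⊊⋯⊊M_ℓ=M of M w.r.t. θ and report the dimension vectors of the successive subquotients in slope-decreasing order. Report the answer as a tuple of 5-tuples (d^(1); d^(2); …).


Barcode: M ≅ I[1,3], I[2,2], I[2,5], I[3,3], I[3,4], I[5,5]^3. HN layers by μ_θ (3 steps, strictly decreasing):
  μ^(1)=13; μ^(2)=-1; μ^(3)=-43

((0, 0, 0, 0, 4); (0, 3, 4, 2, 0); (1, 0, 0, 0, 0))


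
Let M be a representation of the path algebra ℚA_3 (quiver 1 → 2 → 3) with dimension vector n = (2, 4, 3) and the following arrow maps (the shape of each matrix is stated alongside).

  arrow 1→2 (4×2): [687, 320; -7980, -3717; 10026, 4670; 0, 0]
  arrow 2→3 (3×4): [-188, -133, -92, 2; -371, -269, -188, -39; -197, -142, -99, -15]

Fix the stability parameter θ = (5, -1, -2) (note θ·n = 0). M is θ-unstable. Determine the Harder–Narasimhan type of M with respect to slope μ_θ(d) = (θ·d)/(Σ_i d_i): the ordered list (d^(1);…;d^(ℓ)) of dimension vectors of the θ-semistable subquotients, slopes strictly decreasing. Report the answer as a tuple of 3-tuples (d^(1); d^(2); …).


Interval decomposition of M: I[1,3]^2, I[2,2], I[2,3].
HN type (ℓ=3): μ^(1)=2/3; μ^(2)=-1; μ^(3)=-3/2

((2, 2, 2); (0, 1, 0); (0, 1, 1))


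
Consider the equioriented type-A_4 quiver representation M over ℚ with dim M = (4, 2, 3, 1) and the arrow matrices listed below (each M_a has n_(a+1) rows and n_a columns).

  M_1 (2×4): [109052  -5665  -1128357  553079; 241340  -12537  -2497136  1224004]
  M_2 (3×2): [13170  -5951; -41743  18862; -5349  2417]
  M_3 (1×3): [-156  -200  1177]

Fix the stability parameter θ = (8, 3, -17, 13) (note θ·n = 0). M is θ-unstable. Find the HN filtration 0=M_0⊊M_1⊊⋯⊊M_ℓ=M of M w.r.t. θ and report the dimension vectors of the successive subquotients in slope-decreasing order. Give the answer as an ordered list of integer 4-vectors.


Interval decomposition of M: I[1,1]^2, I[1,3], I[1,4], I[3,3].
HN type (ℓ=4): μ^(1)=13; μ^(2)=8; μ^(3)=-2; μ^(4)=-17

((0, 0, 0, 1); (2, 0, 0, 0); (2, 2, 2, 0); (0, 0, 1, 0))


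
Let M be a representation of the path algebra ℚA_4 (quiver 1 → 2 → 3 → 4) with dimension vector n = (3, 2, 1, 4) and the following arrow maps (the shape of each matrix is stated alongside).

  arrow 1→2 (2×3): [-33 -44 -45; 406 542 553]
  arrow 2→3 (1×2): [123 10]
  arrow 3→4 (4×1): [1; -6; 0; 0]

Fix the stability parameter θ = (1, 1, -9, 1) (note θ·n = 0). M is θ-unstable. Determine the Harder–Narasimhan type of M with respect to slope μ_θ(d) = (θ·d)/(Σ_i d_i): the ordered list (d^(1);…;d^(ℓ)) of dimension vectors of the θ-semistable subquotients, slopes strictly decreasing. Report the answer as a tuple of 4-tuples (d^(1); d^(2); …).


Via rank(M_{q-1}∘⋯∘M_p): M ≅ I[1,1], I[1,2], I[1,4], I[4,4]^3.
μ_θ-semistable layers: μ^(1)=1; μ^(2)=-7/3

((2, 1, 0, 4); (1, 1, 1, 0))


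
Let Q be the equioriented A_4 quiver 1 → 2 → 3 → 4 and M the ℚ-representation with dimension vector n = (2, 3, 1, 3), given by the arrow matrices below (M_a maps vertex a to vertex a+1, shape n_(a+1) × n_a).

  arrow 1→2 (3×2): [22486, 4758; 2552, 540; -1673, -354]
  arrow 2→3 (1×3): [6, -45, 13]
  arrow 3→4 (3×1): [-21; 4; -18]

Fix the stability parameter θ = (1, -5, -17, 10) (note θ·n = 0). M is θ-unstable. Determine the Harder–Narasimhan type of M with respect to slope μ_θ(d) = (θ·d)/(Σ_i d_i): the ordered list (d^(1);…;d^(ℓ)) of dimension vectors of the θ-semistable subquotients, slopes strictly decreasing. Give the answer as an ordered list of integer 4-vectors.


Barcode: M ≅ I[1,2], I[1,4], I[2,2], I[4,4]^2. HN layers by μ_θ (4 steps, strictly decreasing):
  μ^(1)=10; μ^(2)=-2; μ^(3)=-5; μ^(4)=-7

((0, 0, 0, 3); (1, 1, 0, 0); (0, 1, 0, 0); (1, 1, 1, 0))


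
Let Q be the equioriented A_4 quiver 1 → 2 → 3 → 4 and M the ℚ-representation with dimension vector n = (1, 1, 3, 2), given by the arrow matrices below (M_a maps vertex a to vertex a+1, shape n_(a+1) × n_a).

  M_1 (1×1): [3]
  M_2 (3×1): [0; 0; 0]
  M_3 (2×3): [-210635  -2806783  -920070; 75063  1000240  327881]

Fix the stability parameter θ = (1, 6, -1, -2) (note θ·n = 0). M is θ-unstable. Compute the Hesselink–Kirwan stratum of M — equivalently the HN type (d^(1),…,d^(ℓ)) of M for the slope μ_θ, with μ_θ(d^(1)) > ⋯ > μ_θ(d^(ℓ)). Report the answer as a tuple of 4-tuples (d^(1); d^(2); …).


Via rank(M_{q-1}∘⋯∘M_p): M ≅ I[1,2], I[3,3], I[3,4]^2.
μ_θ-semistable layers: μ^(1)=6; μ^(2)=1; μ^(3)=-1; μ^(4)=-3/2

((0, 1, 0, 0); (1, 0, 0, 0); (0, 0, 1, 0); (0, 0, 2, 2))


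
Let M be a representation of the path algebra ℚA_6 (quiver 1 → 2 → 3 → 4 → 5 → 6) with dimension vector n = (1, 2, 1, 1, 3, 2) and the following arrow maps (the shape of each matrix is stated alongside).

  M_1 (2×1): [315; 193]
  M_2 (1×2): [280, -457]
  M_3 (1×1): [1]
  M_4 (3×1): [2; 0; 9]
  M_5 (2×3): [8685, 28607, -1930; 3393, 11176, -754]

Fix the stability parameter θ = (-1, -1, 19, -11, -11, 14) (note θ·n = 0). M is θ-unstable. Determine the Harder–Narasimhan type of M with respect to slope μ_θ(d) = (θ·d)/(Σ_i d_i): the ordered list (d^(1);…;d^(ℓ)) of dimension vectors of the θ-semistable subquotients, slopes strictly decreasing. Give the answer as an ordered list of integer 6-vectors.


Interval decomposition of M: I[1,5], I[2,2], I[5,6]^2.
HN type (ℓ=3): μ^(1)=14; μ^(2)=-1; μ^(3)=-11

((0, 0, 0, 0, 0, 2); (1, 2, 1, 1, 1, 0); (0, 0, 0, 0, 2, 0))


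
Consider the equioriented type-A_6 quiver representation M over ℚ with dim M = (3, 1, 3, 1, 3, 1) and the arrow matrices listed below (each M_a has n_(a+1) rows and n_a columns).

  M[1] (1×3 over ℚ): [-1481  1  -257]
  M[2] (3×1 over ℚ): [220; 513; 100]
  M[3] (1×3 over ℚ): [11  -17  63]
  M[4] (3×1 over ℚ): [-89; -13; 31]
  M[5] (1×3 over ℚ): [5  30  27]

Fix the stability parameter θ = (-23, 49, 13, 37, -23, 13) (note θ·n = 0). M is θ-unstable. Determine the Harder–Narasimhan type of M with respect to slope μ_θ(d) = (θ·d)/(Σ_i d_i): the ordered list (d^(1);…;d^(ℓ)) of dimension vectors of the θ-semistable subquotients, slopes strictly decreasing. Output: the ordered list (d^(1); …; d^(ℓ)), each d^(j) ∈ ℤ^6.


Interval decomposition of M: I[1,1]^2, I[1,6], I[3,3]^2, I[5,5]^2.
HN type (ℓ=3): μ^(1)=89/5; μ^(2)=13; μ^(3)=-23

((0, 1, 1, 1, 1, 1); (0, 0, 2, 0, 0, 0); (3, 0, 0, 0, 2, 0))


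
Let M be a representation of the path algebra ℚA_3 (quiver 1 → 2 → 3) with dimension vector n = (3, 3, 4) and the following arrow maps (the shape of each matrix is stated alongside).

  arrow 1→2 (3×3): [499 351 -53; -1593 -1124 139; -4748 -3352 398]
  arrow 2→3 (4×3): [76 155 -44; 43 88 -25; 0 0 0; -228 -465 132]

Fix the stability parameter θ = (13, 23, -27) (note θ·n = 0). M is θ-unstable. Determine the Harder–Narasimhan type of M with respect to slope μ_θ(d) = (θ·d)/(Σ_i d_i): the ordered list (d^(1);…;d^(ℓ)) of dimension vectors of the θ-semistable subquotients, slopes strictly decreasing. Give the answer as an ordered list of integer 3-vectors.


Barcode: M ≅ I[1,2], I[1,3]^2, I[3,3]^2. HN layers by μ_θ (4 steps, strictly decreasing):
  μ^(1)=23; μ^(2)=13; μ^(3)=3; μ^(4)=-27

((0, 1, 0); (1, 0, 0); (2, 2, 2); (0, 0, 2))


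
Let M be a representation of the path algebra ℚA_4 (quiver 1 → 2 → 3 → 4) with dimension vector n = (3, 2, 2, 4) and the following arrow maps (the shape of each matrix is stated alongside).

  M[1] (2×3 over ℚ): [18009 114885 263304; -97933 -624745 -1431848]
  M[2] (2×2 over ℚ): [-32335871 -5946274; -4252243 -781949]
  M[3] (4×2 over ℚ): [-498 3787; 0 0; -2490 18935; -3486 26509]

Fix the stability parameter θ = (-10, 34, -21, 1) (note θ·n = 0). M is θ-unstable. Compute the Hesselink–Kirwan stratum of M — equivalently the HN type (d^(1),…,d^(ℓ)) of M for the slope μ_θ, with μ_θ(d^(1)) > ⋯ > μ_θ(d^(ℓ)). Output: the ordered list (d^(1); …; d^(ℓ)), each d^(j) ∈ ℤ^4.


Interval decomposition of M: I[1,1]^2, I[1,4], I[2,3], I[4,4]^3.
HN type (ℓ=4): μ^(1)=13/2; μ^(2)=14/3; μ^(3)=1; μ^(4)=-10

((0, 1, 1, 0); (0, 1, 1, 1); (0, 0, 0, 3); (3, 0, 0, 0))


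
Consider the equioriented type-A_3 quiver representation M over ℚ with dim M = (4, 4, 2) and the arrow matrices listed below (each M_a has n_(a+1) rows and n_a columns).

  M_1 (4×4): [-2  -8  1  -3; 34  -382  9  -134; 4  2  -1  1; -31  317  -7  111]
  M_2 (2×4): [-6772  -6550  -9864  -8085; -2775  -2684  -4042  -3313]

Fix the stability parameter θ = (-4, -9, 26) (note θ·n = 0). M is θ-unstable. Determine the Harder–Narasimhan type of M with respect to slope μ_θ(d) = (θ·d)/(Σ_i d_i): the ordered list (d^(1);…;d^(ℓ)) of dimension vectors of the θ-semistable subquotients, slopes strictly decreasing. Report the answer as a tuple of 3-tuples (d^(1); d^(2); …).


Via rank(M_{q-1}∘⋯∘M_p): M ≅ I[1,1], I[1,2], I[1,3]^2, I[2,2].
μ_θ-semistable layers: μ^(1)=26; μ^(2)=-4; μ^(3)=-13/2; μ^(4)=-9

((0, 0, 2); (1, 0, 0); (3, 3, 0); (0, 1, 0))


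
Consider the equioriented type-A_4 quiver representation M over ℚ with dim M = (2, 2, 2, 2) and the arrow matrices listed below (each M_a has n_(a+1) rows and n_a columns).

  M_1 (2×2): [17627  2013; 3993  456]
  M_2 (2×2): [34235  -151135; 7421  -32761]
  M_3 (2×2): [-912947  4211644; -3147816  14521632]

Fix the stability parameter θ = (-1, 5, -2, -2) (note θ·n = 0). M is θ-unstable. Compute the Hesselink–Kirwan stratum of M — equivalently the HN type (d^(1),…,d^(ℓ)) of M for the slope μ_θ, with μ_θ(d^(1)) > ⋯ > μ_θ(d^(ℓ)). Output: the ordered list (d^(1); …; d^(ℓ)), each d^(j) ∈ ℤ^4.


Via rank(M_{q-1}∘⋯∘M_p): M ≅ I[1,2], I[1,4], I[3,3], I[4,4].
μ_θ-semistable layers: μ^(1)=5; μ^(2)=1/3; μ^(3)=-1; μ^(4)=-2

((0, 1, 0, 0); (0, 1, 1, 1); (2, 0, 0, 0); (0, 0, 1, 1))


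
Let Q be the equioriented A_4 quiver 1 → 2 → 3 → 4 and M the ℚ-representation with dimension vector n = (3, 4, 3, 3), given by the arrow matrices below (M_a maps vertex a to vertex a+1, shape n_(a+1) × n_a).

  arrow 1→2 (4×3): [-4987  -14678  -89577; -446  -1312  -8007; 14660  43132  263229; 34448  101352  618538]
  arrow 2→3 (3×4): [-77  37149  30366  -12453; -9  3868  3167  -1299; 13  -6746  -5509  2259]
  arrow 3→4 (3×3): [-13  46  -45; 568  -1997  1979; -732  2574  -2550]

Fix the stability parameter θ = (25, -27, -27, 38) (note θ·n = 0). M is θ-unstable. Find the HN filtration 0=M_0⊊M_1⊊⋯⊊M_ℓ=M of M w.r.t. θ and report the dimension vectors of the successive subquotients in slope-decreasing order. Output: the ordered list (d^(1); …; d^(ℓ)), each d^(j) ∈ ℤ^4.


Barcode: M ≅ I[1,1], I[1,2], I[1,3], I[2,2], I[2,4], I[3,4], I[4,4]. HN layers by μ_θ (5 steps, strictly decreasing):
  μ^(1)=38; μ^(2)=25; μ^(3)=-1; μ^(4)=-29/3; μ^(5)=-27

((0, 0, 0, 3); (1, 0, 0, 0); (1, 1, 0, 0); (1, 1, 1, 0); (0, 2, 2, 0))


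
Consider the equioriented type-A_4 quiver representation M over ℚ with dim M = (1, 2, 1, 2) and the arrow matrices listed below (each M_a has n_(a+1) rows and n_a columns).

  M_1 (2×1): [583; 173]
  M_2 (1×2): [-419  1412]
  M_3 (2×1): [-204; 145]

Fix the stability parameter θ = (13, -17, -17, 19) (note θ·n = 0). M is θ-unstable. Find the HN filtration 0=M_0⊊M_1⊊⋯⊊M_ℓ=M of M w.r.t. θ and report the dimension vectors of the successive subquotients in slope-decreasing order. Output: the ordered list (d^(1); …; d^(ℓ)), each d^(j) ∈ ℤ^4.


Via rank(M_{q-1}∘⋯∘M_p): M ≅ I[1,4], I[2,2], I[4,4].
μ_θ-semistable layers: μ^(1)=19; μ^(2)=-7; μ^(3)=-17

((0, 0, 0, 2); (1, 1, 1, 0); (0, 1, 0, 0))


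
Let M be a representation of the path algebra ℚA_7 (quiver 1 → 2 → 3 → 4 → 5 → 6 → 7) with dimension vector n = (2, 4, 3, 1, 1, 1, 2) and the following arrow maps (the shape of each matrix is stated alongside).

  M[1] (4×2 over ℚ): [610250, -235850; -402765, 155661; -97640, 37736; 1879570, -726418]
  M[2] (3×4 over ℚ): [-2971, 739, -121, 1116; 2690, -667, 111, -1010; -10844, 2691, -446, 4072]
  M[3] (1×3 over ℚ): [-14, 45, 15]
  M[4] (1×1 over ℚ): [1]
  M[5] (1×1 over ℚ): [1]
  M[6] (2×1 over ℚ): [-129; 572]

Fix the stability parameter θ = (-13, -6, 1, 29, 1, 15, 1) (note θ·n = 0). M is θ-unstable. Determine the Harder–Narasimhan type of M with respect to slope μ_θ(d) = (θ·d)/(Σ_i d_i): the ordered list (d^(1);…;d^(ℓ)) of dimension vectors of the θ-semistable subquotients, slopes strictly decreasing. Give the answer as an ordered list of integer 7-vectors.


Barcode: M ≅ I[1,1], I[1,3], I[2,2], I[2,3], I[2,7], I[7,7]. HN layers by μ_θ (4 steps, strictly decreasing):
  μ^(1)=23/2; μ^(2)=1; μ^(3)=-6; μ^(4)=-13

((0, 0, 0, 1, 1, 1, 1); (0, 0, 3, 0, 0, 0, 1); (0, 4, 0, 0, 0, 0, 0); (2, 0, 0, 0, 0, 0, 0))


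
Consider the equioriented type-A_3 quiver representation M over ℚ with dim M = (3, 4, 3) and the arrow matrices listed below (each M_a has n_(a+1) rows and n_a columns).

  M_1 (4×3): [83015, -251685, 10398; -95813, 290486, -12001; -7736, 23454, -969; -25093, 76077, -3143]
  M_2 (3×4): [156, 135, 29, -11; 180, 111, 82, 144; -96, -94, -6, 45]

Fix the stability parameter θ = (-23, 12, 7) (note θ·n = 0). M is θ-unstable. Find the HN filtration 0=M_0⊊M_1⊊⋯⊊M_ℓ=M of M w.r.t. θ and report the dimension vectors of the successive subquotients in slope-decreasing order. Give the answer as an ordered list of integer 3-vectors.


Interval decomposition of M: I[1,3]^3, I[2,2].
HN type (ℓ=3): μ^(1)=12; μ^(2)=19/2; μ^(3)=-23

((0, 1, 0); (0, 3, 3); (3, 0, 0))


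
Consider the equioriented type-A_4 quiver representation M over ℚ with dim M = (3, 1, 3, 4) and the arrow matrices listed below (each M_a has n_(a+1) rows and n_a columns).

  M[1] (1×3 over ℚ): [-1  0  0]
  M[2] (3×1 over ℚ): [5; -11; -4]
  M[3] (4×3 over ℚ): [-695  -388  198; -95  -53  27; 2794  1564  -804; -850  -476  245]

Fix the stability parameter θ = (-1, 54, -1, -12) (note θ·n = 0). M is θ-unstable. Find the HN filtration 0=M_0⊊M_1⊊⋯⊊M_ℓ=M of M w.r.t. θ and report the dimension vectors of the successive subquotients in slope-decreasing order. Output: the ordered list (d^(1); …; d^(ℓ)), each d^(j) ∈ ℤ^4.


Barcode: M ≅ I[1,1]^2, I[1,4], I[3,4]^2, I[4,4]. HN layers by μ_θ (4 steps, strictly decreasing):
  μ^(1)=41/3; μ^(2)=-1; μ^(3)=-13/2; μ^(4)=-12

((0, 1, 1, 1); (3, 0, 0, 0); (0, 0, 2, 2); (0, 0, 0, 1))


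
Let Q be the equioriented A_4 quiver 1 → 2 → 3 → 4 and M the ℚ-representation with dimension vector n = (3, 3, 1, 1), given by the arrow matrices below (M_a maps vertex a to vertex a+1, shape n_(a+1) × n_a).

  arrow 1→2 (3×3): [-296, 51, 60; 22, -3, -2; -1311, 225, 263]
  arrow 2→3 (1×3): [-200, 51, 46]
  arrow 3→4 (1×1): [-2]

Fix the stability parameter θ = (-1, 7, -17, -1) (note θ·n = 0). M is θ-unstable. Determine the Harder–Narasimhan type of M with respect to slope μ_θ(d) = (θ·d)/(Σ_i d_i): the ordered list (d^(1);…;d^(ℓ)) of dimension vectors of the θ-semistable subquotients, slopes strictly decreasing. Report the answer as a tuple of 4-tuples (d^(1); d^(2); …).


Via rank(M_{q-1}∘⋯∘M_p): M ≅ I[1,1], I[1,2], I[1,4], I[2,2].
μ_θ-semistable layers: μ^(1)=7; μ^(2)=-1; μ^(3)=-11/3

((0, 2, 0, 0); (2, 0, 0, 1); (1, 1, 1, 0))
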